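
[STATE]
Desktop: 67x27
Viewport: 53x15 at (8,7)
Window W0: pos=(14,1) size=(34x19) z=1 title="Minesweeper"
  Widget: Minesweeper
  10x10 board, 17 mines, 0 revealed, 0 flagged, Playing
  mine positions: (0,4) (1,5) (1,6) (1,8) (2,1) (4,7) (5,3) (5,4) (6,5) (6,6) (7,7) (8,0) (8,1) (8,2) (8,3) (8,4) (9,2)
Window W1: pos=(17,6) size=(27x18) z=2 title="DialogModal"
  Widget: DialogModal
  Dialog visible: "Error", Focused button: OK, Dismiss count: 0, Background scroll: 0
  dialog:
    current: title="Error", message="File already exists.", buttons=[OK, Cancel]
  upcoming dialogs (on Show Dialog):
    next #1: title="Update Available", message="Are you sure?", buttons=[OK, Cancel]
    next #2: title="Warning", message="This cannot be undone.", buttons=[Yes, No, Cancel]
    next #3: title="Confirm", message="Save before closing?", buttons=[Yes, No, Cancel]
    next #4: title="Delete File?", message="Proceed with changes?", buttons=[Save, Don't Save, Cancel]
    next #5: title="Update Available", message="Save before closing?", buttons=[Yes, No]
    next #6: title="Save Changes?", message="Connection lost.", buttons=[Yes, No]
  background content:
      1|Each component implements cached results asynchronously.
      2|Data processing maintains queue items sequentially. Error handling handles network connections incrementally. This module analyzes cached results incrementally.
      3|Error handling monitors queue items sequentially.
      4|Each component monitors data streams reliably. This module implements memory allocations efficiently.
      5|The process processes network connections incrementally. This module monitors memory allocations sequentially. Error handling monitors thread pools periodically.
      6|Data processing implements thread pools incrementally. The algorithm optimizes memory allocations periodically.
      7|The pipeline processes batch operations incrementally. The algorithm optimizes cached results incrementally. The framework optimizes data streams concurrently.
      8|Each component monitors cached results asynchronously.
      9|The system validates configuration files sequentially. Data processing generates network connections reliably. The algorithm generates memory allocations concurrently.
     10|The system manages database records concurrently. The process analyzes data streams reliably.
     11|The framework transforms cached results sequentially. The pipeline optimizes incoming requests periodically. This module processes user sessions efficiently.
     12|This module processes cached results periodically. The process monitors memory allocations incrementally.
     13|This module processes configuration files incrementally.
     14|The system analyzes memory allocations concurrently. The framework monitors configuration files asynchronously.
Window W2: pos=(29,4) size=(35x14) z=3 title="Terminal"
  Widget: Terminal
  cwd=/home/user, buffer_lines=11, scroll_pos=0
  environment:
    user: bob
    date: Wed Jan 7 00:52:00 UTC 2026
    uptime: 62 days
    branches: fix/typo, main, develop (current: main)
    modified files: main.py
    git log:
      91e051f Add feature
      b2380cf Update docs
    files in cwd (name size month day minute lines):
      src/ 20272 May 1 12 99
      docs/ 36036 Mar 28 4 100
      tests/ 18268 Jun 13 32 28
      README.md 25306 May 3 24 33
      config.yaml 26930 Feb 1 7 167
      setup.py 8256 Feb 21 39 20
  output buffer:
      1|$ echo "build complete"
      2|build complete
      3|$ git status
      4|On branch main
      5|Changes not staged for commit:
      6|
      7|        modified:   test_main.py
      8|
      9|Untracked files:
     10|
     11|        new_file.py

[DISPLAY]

      ┃■■┃ DialogModa┃$ echo "build complete"        
      ┃■■┠───────────┃build complete                 
      ┃■■┃Each compon┃$ git status                   
      ┃■■┃Data proces┃On branch main                 
      ┃■■┃Error handl┃Changes not staged for commit: 
      ┃■■┃Each compon┃                               
      ┃■■┃Th┌────────┃        modified:   test_main.p
      ┃  ┃Da│       E┃                               
      ┃  ┃Th│File alr┃Untracked files:               
      ┃  ┃Ea│   [OK] ┃                               
      ┃  ┃Th└────────┗━━━━━━━━━━━━━━━━━━━━━━━━━━━━━━━
      ┃  ┃The system manages databa┃   ┃             
      ┗━━┃The framework transforms ┃━━━┛             
         ┃This module processes cac┃                 
         ┃This module processes con┃                 


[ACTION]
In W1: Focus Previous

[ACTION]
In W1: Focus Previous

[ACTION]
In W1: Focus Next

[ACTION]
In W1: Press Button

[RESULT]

      ┃■■┃ DialogModa┃$ echo "build complete"        
      ┃■■┠───────────┃build complete                 
      ┃■■┃Each compon┃$ git status                   
      ┃■■┃Data proces┃On branch main                 
      ┃■■┃Error handl┃Changes not staged for commit: 
      ┃■■┃Each compon┃                               
      ┃■■┃The process┃        modified:   test_main.p
      ┃  ┃Data proces┃                               
      ┃  ┃The pipelin┃Untracked files:               
      ┃  ┃Each compon┃                               
      ┃  ┃The system ┗━━━━━━━━━━━━━━━━━━━━━━━━━━━━━━━
      ┃  ┃The system manages databa┃   ┃             
      ┗━━┃The framework transforms ┃━━━┛             
         ┃This module processes cac┃                 
         ┃This module processes con┃                 


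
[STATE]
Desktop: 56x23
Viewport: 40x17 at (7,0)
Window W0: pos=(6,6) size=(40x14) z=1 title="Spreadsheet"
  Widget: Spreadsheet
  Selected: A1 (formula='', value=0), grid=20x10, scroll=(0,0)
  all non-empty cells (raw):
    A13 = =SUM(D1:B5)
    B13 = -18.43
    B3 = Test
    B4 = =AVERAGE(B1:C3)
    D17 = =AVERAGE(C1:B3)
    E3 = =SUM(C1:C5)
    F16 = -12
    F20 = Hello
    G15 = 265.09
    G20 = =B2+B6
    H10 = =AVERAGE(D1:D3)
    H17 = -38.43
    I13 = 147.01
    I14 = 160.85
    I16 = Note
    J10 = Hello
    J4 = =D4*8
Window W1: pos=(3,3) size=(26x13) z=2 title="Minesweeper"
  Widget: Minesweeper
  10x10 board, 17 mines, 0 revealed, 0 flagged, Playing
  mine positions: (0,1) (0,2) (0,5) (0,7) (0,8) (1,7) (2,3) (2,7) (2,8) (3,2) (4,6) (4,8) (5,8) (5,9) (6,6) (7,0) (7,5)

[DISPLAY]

                                        
                                        
                                        
━━━━━━━━━━━━━━━━━━━━━┓                  
nesweeper            ┃                  
─────────────────────┨                  
■■■■■■■              ┃━━━━━━━━━━━━━━━━┓ 
■■■■■■■              ┃                ┃ 
■■■■■■■              ┃────────────────┨ 
■■■■■■■              ┃                ┃ 
■■■■■■■              ┃ C       D      ┃ 
■■■■■■■              ┃----------------┃ 
■■■■■■■              ┃     0       0  ┃ 
■■■■■■■              ┃     0       0  ┃ 
■■■■■■■              ┃     0       0  ┃ 
━━━━━━━━━━━━━━━━━━━━━┛     0       0  ┃ 
  5        0       0       0       0  ┃ 


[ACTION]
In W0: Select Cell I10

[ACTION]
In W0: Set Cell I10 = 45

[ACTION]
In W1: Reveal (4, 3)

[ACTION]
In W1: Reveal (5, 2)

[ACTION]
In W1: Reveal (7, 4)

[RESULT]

                                        
                                        
                                        
━━━━━━━━━━━━━━━━━━━━━┓                  
nesweeper            ┃                  
─────────────────────┨                  
■■■■■■■              ┃━━━━━━━━━━━━━━━━┓ 
■■■■■■■              ┃                ┃ 
■■■■■■■              ┃────────────────┨ 
211■■■■              ┃                ┃ 
1 1■■■■              ┃ C       D      ┃ 
  2■■■■              ┃----------------┃ 
 12■222              ┃     0       0  ┃ 
 1■21                ┃     0       0  ┃ 
 111                 ┃     0       0  ┃ 
━━━━━━━━━━━━━━━━━━━━━┛     0       0  ┃ 
  5        0       0       0       0  ┃ 


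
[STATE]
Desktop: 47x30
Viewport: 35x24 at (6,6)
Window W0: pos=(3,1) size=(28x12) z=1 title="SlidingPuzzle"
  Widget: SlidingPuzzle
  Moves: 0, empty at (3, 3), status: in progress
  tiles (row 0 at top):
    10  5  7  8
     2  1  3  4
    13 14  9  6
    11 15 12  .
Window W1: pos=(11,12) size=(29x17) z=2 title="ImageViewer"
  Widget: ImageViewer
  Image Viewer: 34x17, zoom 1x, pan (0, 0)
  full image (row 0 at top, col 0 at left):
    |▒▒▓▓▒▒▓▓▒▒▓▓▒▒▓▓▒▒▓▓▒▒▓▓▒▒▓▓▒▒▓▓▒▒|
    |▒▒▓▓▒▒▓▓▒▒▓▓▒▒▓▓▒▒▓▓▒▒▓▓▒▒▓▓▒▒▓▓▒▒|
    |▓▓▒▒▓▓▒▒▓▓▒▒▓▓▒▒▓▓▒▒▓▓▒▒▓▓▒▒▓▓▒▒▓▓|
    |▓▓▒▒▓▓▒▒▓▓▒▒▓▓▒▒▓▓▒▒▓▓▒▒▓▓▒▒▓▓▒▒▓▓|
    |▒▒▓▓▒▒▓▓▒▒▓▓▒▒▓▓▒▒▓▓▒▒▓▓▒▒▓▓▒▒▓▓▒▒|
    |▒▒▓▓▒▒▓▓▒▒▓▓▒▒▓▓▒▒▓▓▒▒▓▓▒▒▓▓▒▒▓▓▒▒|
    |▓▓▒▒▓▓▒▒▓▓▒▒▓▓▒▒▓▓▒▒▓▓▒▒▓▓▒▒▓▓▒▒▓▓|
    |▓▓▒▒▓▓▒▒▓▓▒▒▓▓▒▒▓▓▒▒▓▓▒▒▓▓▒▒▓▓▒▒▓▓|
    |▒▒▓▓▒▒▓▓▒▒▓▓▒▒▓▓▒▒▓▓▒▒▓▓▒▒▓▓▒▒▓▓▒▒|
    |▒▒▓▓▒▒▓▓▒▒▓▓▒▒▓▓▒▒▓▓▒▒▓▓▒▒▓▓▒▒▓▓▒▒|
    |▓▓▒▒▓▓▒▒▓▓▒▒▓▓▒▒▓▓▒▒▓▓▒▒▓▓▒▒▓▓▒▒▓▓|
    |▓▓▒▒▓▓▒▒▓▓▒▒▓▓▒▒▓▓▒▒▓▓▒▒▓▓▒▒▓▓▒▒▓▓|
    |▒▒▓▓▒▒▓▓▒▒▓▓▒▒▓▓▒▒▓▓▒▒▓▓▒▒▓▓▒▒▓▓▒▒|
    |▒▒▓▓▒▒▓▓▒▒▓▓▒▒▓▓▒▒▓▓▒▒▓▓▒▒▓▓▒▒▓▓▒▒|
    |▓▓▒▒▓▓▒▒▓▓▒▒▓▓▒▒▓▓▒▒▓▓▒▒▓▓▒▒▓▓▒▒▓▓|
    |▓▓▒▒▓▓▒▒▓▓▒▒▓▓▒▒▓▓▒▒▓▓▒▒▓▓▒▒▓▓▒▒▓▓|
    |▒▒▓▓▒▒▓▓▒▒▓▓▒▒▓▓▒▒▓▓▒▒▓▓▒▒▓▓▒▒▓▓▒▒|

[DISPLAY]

───┼────┼────┼────┤     ┃          
 2 │  1 │  3 │  4 │     ┃          
───┼────┼────┼────┤     ┃          
13 │ 14 │  9 │  6 │     ┃          
───┼────┼────┼────┤     ┃          
11 │ 15 │ 12 │    │     ┃          
━━━━━┏━━━━━━━━━━━━━━━━━━━━━━━━━━━┓ 
     ┃ ImageViewer               ┃ 
     ┠───────────────────────────┨ 
     ┃▒▒▓▓▒▒▓▓▒▒▓▓▒▒▓▓▒▒▓▓▒▒▓▓▒▒▓┃ 
     ┃▒▒▓▓▒▒▓▓▒▒▓▓▒▒▓▓▒▒▓▓▒▒▓▓▒▒▓┃ 
     ┃▓▓▒▒▓▓▒▒▓▓▒▒▓▓▒▒▓▓▒▒▓▓▒▒▓▓▒┃ 
     ┃▓▓▒▒▓▓▒▒▓▓▒▒▓▓▒▒▓▓▒▒▓▓▒▒▓▓▒┃ 
     ┃▒▒▓▓▒▒▓▓▒▒▓▓▒▒▓▓▒▒▓▓▒▒▓▓▒▒▓┃ 
     ┃▒▒▓▓▒▒▓▓▒▒▓▓▒▒▓▓▒▒▓▓▒▒▓▓▒▒▓┃ 
     ┃▓▓▒▒▓▓▒▒▓▓▒▒▓▓▒▒▓▓▒▒▓▓▒▒▓▓▒┃ 
     ┃▓▓▒▒▓▓▒▒▓▓▒▒▓▓▒▒▓▓▒▒▓▓▒▒▓▓▒┃ 
     ┃▒▒▓▓▒▒▓▓▒▒▓▓▒▒▓▓▒▒▓▓▒▒▓▓▒▒▓┃ 
     ┃▒▒▓▓▒▒▓▓▒▒▓▓▒▒▓▓▒▒▓▓▒▒▓▓▒▒▓┃ 
     ┃▓▓▒▒▓▓▒▒▓▓▒▒▓▓▒▒▓▓▒▒▓▓▒▒▓▓▒┃ 
     ┃▓▓▒▒▓▓▒▒▓▓▒▒▓▓▒▒▓▓▒▒▓▓▒▒▓▓▒┃ 
     ┃▒▒▓▓▒▒▓▓▒▒▓▓▒▒▓▓▒▒▓▓▒▒▓▓▒▒▓┃ 
     ┗━━━━━━━━━━━━━━━━━━━━━━━━━━━┛ 
                                   


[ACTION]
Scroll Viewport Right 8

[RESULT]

──┼────┼────┤     ┃                
1 │  3 │  4 │     ┃                
──┼────┼────┤     ┃                
4 │  9 │  6 │     ┃                
──┼────┼────┤     ┃                
5 │ 12 │    │     ┃                
━━━━━━━━━━━━━━━━━━━━━━━━━━━┓       
 ImageViewer               ┃       
───────────────────────────┨       
▒▒▓▓▒▒▓▓▒▒▓▓▒▒▓▓▒▒▓▓▒▒▓▓▒▒▓┃       
▒▒▓▓▒▒▓▓▒▒▓▓▒▒▓▓▒▒▓▓▒▒▓▓▒▒▓┃       
▓▓▒▒▓▓▒▒▓▓▒▒▓▓▒▒▓▓▒▒▓▓▒▒▓▓▒┃       
▓▓▒▒▓▓▒▒▓▓▒▒▓▓▒▒▓▓▒▒▓▓▒▒▓▓▒┃       
▒▒▓▓▒▒▓▓▒▒▓▓▒▒▓▓▒▒▓▓▒▒▓▓▒▒▓┃       
▒▒▓▓▒▒▓▓▒▒▓▓▒▒▓▓▒▒▓▓▒▒▓▓▒▒▓┃       
▓▓▒▒▓▓▒▒▓▓▒▒▓▓▒▒▓▓▒▒▓▓▒▒▓▓▒┃       
▓▓▒▒▓▓▒▒▓▓▒▒▓▓▒▒▓▓▒▒▓▓▒▒▓▓▒┃       
▒▒▓▓▒▒▓▓▒▒▓▓▒▒▓▓▒▒▓▓▒▒▓▓▒▒▓┃       
▒▒▓▓▒▒▓▓▒▒▓▓▒▒▓▓▒▒▓▓▒▒▓▓▒▒▓┃       
▓▓▒▒▓▓▒▒▓▓▒▒▓▓▒▒▓▓▒▒▓▓▒▒▓▓▒┃       
▓▓▒▒▓▓▒▒▓▓▒▒▓▓▒▒▓▓▒▒▓▓▒▒▓▓▒┃       
▒▒▓▓▒▒▓▓▒▒▓▓▒▒▓▓▒▒▓▓▒▒▓▓▒▒▓┃       
━━━━━━━━━━━━━━━━━━━━━━━━━━━┛       
                                   


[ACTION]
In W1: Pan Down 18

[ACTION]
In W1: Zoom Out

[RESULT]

──┼────┼────┤     ┃                
1 │  3 │  4 │     ┃                
──┼────┼────┤     ┃                
4 │  9 │  6 │     ┃                
──┼────┼────┤     ┃                
5 │ 12 │    │     ┃                
━━━━━━━━━━━━━━━━━━━━━━━━━━━┓       
 ImageViewer               ┃       
───────────────────────────┨       
                           ┃       
                           ┃       
                           ┃       
                           ┃       
                           ┃       
                           ┃       
                           ┃       
                           ┃       
                           ┃       
                           ┃       
                           ┃       
                           ┃       
                           ┃       
━━━━━━━━━━━━━━━━━━━━━━━━━━━┛       
                                   


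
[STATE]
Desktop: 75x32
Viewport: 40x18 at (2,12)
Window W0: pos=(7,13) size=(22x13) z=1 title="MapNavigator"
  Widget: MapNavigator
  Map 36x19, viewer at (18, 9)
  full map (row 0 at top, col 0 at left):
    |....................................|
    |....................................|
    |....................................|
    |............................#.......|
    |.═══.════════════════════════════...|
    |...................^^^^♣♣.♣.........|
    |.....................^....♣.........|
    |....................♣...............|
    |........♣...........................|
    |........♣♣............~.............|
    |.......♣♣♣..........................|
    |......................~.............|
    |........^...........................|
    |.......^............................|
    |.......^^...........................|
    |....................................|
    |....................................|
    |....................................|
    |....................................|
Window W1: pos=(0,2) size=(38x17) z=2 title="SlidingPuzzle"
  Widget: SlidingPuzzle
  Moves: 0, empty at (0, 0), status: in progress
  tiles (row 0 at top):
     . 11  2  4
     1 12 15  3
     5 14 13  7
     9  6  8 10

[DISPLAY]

  9 │  6 │  8 │ 10 │               ┃    
────┴────┴────┴────┘               ┃    
oves: 0                            ┃    
                                   ┃    
                                   ┃    
                                   ┃    
━━━━━━━━━━━━━━━━━━━━━━━━━━━━━━━━━━━┛    
     ┃♣...................┃             
     ┃♣♣........@...~.....┃             
     ┃♣♣..................┃             
     ┃..............~.....┃             
     ┃^...................┃             
     ┃....................┃             
     ┗━━━━━━━━━━━━━━━━━━━━┛             
                                        
                                        
                                        
                                        


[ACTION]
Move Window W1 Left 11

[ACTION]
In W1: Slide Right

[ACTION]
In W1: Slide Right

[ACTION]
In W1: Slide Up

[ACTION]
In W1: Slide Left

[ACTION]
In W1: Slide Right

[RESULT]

  9 │  6 │  8 │ 10 │               ┃    
────┴────┴────┴────┘               ┃    
oves: 3                            ┃    
                                   ┃    
                                   ┃    
                                   ┃    
━━━━━━━━━━━━━━━━━━━━━━━━━━━━━━━━━━━┛    
     ┃♣...................┃             
     ┃♣♣........@...~.....┃             
     ┃♣♣..................┃             
     ┃..............~.....┃             
     ┃^...................┃             
     ┃....................┃             
     ┗━━━━━━━━━━━━━━━━━━━━┛             
                                        
                                        
                                        
                                        


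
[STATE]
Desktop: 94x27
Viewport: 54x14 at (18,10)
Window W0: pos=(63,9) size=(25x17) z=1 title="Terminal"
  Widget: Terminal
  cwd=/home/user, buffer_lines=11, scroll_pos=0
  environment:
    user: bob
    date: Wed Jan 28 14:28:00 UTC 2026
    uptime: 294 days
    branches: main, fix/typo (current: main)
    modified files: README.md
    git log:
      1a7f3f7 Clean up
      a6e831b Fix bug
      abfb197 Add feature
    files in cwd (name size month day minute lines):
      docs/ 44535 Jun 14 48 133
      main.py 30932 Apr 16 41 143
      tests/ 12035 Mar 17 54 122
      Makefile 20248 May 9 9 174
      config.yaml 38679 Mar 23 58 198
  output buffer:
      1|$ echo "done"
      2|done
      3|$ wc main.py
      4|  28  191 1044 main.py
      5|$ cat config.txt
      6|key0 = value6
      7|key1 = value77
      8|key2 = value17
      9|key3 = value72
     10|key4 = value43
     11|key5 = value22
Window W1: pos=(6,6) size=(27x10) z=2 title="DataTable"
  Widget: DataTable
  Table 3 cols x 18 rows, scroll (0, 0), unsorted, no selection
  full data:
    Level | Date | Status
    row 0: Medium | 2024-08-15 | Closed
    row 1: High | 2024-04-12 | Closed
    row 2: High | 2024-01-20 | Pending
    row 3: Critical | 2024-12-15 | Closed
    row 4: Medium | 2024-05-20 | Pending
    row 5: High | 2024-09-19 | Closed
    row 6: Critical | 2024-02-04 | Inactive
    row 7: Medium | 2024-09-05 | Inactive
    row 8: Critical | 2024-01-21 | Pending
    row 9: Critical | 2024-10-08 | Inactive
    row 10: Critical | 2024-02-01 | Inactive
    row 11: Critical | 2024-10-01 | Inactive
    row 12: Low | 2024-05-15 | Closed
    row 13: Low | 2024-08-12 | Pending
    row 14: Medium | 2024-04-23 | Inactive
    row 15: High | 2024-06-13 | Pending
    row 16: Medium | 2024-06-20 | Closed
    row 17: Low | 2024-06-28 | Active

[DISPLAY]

────────┼─────┃                              ┃ Termina
24-08-15│Close┃                              ┠────────
24-04-12│Close┃                              ┃$ echo "
24-01-20│Pendi┃                              ┃done    
24-12-15│Close┃                              ┃$ wc mai
━━━━━━━━━━━━━━┛                              ┃  28  19
                                             ┃$ cat co
                                             ┃key0 = v
                                             ┃key1 = v
                                             ┃key2 = v
                                             ┃key3 = v
                                             ┃key4 = v
                                             ┃key5 = v
                                             ┃$ █     


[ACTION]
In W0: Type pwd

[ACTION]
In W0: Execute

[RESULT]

────────┼─────┃                              ┃ Termina
24-08-15│Close┃                              ┠────────
24-04-12│Close┃                              ┃done    
24-01-20│Pendi┃                              ┃$ wc mai
24-12-15│Close┃                              ┃  28  19
━━━━━━━━━━━━━━┛                              ┃$ cat co
                                             ┃key0 = v
                                             ┃key1 = v
                                             ┃key2 = v
                                             ┃key3 = v
                                             ┃key4 = v
                                             ┃key5 = v
                                             ┃$ pwd   
                                             ┃/home/us


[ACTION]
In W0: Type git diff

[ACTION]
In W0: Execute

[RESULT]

────────┼─────┃                              ┃ Termina
24-08-15│Close┃                              ┠────────
24-04-12│Close┃                              ┃key3 = v
24-01-20│Pendi┃                              ┃key4 = v
24-12-15│Close┃                              ┃key5 = v
━━━━━━━━━━━━━━┛                              ┃$ pwd   
                                             ┃/home/us
                                             ┃$ git di
                                             ┃diff --g
                                             ┃--- a/ma
                                             ┃+++ b/ma
                                             ┃@@ -1,3 
                                             ┃+# updat
                                             ┃ import 


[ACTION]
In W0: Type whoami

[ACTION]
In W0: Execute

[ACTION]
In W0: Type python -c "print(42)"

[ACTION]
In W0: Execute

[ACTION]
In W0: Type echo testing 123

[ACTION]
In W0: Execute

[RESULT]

────────┼─────┃                              ┃ Termina
24-08-15│Close┃                              ┠────────
24-04-12│Close┃                              ┃diff --g
24-01-20│Pendi┃                              ┃--- a/ma
24-12-15│Close┃                              ┃+++ b/ma
━━━━━━━━━━━━━━┛                              ┃@@ -1,3 
                                             ┃+# updat
                                             ┃ import 
                                             ┃$ whoami
                                             ┃bob     
                                             ┃$ python
                                             ┃42      
                                             ┃$ echo t
                                             ┃testing 


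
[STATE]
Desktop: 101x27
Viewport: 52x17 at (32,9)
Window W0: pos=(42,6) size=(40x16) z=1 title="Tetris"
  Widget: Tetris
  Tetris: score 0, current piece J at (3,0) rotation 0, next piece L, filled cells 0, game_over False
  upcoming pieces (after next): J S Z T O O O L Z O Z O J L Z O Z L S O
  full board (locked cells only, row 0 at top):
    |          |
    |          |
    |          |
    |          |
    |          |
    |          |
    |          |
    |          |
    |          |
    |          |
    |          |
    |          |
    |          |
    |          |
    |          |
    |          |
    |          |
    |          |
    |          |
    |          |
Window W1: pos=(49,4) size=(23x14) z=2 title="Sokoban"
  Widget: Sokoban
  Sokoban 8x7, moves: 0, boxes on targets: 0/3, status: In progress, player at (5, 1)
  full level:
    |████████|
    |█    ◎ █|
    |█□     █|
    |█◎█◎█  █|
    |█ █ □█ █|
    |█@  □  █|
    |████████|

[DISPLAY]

          ┃      ┃█□     █             ┃         ┃  
          ┃      ┃█◎█◎█  █             ┃         ┃  
          ┃      ┃█ █ □█ █             ┃         ┃  
          ┃      ┃█@  □  █             ┃         ┃  
          ┃      ┃████████             ┃         ┃  
          ┃      ┃Moves: 0  0/3        ┃         ┃  
          ┃      ┃                     ┃         ┃  
          ┃      ┃                     ┃         ┃  
          ┃      ┗━━━━━━━━━━━━━━━━━━━━━┛         ┃  
          ┃          │                           ┃  
          ┃          │                           ┃  
          ┃          │                           ┃  
          ┗━━━━━━━━━━━━━━━━━━━━━━━━━━━━━━━━━━━━━━┛  
                                                    
                                                    
                                                    
                                                    


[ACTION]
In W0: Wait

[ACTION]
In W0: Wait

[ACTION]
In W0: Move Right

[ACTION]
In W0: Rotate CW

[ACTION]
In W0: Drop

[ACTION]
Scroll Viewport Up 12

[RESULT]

                                                    
                                                    
                                                    
                                                    
                 ┏━━━━━━━━━━━━━━━━━━━━━┓            
                 ┃ Sokoban             ┃            
          ┏━━━━━━┠─────────────────────┨━━━━━━━━━┓  
          ┃ Tetri┃████████             ┃         ┃  
          ┠──────┃█    ◎ █             ┃─────────┨  
          ┃      ┃█□     █             ┃         ┃  
          ┃      ┃█◎█◎█  █             ┃         ┃  
          ┃      ┃█ █ □█ █             ┃         ┃  
          ┃      ┃█@  □  █             ┃         ┃  
          ┃      ┃████████             ┃         ┃  
          ┃      ┃Moves: 0  0/3        ┃         ┃  
          ┃      ┃                     ┃         ┃  
          ┃      ┃                     ┃         ┃  


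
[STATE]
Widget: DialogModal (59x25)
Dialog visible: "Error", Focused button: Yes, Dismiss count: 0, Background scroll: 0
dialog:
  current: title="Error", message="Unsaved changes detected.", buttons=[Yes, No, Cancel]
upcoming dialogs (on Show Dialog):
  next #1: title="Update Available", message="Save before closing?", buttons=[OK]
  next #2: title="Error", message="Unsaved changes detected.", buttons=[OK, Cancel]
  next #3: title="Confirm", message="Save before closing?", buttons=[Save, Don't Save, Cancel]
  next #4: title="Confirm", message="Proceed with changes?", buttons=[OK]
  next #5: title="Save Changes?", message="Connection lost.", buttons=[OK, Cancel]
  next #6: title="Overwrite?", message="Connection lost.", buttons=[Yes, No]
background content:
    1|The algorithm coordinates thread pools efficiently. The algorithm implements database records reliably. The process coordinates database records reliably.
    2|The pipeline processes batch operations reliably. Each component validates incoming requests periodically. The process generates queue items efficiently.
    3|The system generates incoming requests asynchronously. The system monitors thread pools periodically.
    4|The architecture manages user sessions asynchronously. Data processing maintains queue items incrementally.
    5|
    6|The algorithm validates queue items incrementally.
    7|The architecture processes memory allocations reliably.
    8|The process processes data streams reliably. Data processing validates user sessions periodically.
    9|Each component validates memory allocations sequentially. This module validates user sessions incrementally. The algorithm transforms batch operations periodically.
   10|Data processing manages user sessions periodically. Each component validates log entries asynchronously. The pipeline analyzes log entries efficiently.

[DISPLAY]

The algorithm coordinates thread pools efficiently. The alg
The pipeline processes batch operations reliably. Each comp
The system generates incoming requests asynchronously. The 
The architecture manages user sessions asynchronously. Data
                                                           
The algorithm validates queue items incrementally.         
The architecture processes memory allocations reliably.    
The process processes data streams reliably. Data processin
Each component validates memory allocations sequentially. T
Data processing manages user sessions periodically. Each co
               ┌───────────────────────────┐               
               │           Error           │               
               │ Unsaved changes detected. │               
               │    [Yes]  No   Cancel     │               
               └───────────────────────────┘               
                                                           
                                                           
                                                           
                                                           
                                                           
                                                           
                                                           
                                                           
                                                           
                                                           


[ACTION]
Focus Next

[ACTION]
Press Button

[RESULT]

The algorithm coordinates thread pools efficiently. The alg
The pipeline processes batch operations reliably. Each comp
The system generates incoming requests asynchronously. The 
The architecture manages user sessions asynchronously. Data
                                                           
The algorithm validates queue items incrementally.         
The architecture processes memory allocations reliably.    
The process processes data streams reliably. Data processin
Each component validates memory allocations sequentially. T
Data processing manages user sessions periodically. Each co
                                                           
                                                           
                                                           
                                                           
                                                           
                                                           
                                                           
                                                           
                                                           
                                                           
                                                           
                                                           
                                                           
                                                           
                                                           


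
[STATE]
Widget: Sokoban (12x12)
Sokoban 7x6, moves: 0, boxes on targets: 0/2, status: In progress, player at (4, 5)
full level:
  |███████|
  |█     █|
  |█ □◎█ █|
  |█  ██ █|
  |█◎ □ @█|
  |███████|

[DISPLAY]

███████     
█     █     
█ □◎█ █     
█  ██ █     
█◎ □ @█     
███████     
Moves: 0  0/
            
            
            
            
            


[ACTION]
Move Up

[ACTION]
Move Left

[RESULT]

███████     
█     █     
█ □◎█ █     
█  ██@█     
█◎ □  █     
███████     
Moves: 1  0/
            
            
            
            
            


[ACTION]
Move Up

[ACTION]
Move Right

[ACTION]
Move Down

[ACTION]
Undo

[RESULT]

███████     
█     █     
█ □◎█@█     
█  ██ █     
█◎ □  █     
███████     
Moves: 2  0/
            
            
            
            
            


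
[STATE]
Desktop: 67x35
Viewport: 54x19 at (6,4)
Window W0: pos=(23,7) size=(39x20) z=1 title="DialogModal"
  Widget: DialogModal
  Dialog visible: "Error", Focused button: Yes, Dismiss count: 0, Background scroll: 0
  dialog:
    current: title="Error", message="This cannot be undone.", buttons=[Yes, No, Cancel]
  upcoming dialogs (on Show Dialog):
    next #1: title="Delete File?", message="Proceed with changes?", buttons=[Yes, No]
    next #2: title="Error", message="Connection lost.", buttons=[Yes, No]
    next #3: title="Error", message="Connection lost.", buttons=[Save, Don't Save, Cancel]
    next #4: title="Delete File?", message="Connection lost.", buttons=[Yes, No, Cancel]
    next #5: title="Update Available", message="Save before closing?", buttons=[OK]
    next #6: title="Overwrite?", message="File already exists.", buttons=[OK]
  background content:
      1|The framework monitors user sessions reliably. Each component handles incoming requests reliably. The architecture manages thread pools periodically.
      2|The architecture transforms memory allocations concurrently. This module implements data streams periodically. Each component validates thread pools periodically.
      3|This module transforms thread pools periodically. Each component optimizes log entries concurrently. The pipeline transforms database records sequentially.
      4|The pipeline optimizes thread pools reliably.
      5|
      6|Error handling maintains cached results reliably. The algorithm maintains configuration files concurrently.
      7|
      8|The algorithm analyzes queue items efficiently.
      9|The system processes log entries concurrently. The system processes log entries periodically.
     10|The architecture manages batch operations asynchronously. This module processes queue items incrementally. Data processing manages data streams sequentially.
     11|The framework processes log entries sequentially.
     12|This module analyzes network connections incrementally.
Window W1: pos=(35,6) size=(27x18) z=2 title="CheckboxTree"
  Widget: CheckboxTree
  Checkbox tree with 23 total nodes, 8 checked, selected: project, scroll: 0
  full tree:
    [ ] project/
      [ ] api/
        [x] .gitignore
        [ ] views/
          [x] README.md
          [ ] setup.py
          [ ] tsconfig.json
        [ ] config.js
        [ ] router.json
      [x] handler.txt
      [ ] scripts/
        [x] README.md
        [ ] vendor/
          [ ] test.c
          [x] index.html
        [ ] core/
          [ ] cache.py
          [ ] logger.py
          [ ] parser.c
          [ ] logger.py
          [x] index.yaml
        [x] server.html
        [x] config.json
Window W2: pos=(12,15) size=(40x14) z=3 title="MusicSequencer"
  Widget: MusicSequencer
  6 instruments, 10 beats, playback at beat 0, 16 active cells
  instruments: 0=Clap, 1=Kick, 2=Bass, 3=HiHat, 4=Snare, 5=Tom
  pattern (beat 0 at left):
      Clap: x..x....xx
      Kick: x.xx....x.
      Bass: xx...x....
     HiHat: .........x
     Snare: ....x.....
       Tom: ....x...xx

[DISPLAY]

                                                      
                                                      
                             ┏━━━━━━━━━━━━━━━━━━━━━━━━
                 ┏━━━━━━━━━━━┃ CheckboxTree           
                 ┃ DialogModa┠────────────────────────
                 ┠───────────┃>[-] project/           
                 ┃The framewo┃   [-] api/             
                 ┃The archite┃     [x] .gitignore     
                 ┃This module┃     [-] views/         
                 ┃The pipelin┃       [x] README.md    
                 ┃           ┃       [ ] setup.py     
      ┏━━━━━━━━━━━━━━━━━━━━━━━━━━━━━━━━━━━━━━┓fig.json
      ┃ MusicSequencer                       ┃js      
      ┠──────────────────────────────────────┨json    
      ┃      ▼123456789                      ┃xt      
      ┃  Clap█··█····██                      ┃        
      ┃  Kick█·██····█·                      ┃md      
      ┃  Bass██···█····                      ┃        
      ┃ HiHat·········█                      ┃c       


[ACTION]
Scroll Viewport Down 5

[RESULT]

                 ┠───────────┃>[-] project/           
                 ┃The framewo┃   [-] api/             
                 ┃The archite┃     [x] .gitignore     
                 ┃This module┃     [-] views/         
                 ┃The pipelin┃       [x] README.md    
                 ┃           ┃       [ ] setup.py     
      ┏━━━━━━━━━━━━━━━━━━━━━━━━━━━━━━━━━━━━━━┓fig.json
      ┃ MusicSequencer                       ┃js      
      ┠──────────────────────────────────────┨json    
      ┃      ▼123456789                      ┃xt      
      ┃  Clap█··█····██                      ┃        
      ┃  Kick█·██····█·                      ┃md      
      ┃  Bass██···█····                      ┃        
      ┃ HiHat·········█                      ┃c       
      ┃ Snare····█·····                      ┃━━━━━━━━
      ┃   Tom····█···██                      ┃        
      ┃                                      ┃        
      ┃                                      ┃━━━━━━━━
      ┃                                      ┃        


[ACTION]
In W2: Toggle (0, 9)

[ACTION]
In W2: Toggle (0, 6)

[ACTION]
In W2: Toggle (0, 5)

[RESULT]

                 ┠───────────┃>[-] project/           
                 ┃The framewo┃   [-] api/             
                 ┃The archite┃     [x] .gitignore     
                 ┃This module┃     [-] views/         
                 ┃The pipelin┃       [x] README.md    
                 ┃           ┃       [ ] setup.py     
      ┏━━━━━━━━━━━━━━━━━━━━━━━━━━━━━━━━━━━━━━┓fig.json
      ┃ MusicSequencer                       ┃js      
      ┠──────────────────────────────────────┨json    
      ┃      ▼123456789                      ┃xt      
      ┃  Clap█··█·██·█·                      ┃        
      ┃  Kick█·██····█·                      ┃md      
      ┃  Bass██···█····                      ┃        
      ┃ HiHat·········█                      ┃c       
      ┃ Snare····█·····                      ┃━━━━━━━━
      ┃   Tom····█···██                      ┃        
      ┃                                      ┃        
      ┃                                      ┃━━━━━━━━
      ┃                                      ┃        


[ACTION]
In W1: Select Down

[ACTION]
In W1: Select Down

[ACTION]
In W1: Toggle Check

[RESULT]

                 ┠───────────┃ [-] project/           
                 ┃The framewo┃   [-] api/             
                 ┃The archite┃>    [ ] .gitignore     
                 ┃This module┃     [-] views/         
                 ┃The pipelin┃       [x] README.md    
                 ┃           ┃       [ ] setup.py     
      ┏━━━━━━━━━━━━━━━━━━━━━━━━━━━━━━━━━━━━━━┓fig.json
      ┃ MusicSequencer                       ┃js      
      ┠──────────────────────────────────────┨json    
      ┃      ▼123456789                      ┃xt      
      ┃  Clap█··█·██·█·                      ┃        
      ┃  Kick█·██····█·                      ┃md      
      ┃  Bass██···█····                      ┃        
      ┃ HiHat·········█                      ┃c       
      ┃ Snare····█·····                      ┃━━━━━━━━
      ┃   Tom····█···██                      ┃        
      ┃                                      ┃        
      ┃                                      ┃━━━━━━━━
      ┃                                      ┃        
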